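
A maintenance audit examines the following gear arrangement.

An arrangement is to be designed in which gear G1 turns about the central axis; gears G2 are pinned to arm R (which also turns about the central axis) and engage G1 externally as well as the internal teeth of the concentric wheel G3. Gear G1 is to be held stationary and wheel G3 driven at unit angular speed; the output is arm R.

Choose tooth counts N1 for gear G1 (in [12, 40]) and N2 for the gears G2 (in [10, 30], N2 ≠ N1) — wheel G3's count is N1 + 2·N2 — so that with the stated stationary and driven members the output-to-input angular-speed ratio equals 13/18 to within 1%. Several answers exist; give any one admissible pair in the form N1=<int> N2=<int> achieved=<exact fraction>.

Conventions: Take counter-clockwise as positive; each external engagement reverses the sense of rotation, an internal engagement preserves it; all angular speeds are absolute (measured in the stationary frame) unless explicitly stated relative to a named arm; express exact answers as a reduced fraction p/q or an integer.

N1=15 N2=12 achieved=13/18

design class (target 13/18): planetary set
Willis with ω_sun = 0: ω_arm/ω_ring = N3/(N1+N3); set equal to 13/18  ⇒  N3/N1 = (13/18)/(1 − 13/18) = 13/5
N3 = N1 + 2·N2  ⇒  N2/N1 = (N3/N1 − 1)/2 = (13/5 − 1)/2 = 4/5
smallest multiple with N1 ≥ 12 and N2 ≥ 10: k = 3  ⇒  N1 = 3·5 = 15, N2 = 3·4 = 12 (N1 ≤ 40, N2 ≤ 30, N2 ≠ N1 ✓), N3 = 15 + 2·12 = 39
check: N3/(N1+N3) with N1 = 15, N3 = 39 gives 13/18; |achieved − target| = 0 ≤ 13/1800 ✓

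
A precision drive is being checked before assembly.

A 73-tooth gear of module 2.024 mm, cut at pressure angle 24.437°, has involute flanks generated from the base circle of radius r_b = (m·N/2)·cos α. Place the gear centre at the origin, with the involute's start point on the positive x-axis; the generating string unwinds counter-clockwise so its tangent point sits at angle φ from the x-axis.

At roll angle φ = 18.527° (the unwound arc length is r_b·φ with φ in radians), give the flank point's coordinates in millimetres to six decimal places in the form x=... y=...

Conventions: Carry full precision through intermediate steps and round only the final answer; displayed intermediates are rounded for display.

single-mesh involute tooth geometry (73T wheel at module 2.024)
pitch radius r_p = m·N/2 = 2.024·73/2 = 73.876000
base radius r_b = r_p·cos α = 73.876000·cos 24.437° = 67.257944
roll angle φ = 18.527° = 0.32335715 rad
x = r_b·(cos φ + φ·sin φ) = 70.682802
y = r_b·(sin φ − φ·cos φ) = 0.750105

x=70.682802 y=0.750105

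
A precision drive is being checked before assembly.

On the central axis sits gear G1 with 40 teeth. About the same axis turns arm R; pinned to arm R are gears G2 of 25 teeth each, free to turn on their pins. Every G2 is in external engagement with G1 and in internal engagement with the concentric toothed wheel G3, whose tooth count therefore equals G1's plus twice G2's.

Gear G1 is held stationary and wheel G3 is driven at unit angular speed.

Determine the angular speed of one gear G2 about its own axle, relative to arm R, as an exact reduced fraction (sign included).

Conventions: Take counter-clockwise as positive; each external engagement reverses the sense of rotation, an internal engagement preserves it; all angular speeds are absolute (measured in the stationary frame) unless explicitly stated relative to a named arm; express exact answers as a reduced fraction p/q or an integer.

72/65

topology: planetary set — G1 40T / G2 25T / G3 90T, arm = carrier (Willis)
ring teeth: 40 + 2·25 = 90
40(ω_sun−ω_arm) = −90(ω_ring−ω_arm),  ω_sun = 0, ω_ring = 1
40(0−ω_arm) = −90(1−ω_arm)  ⇒  130·ω_arm = 90  ⇒  ω_arm = 9/13
sun–planet mesh: 40·(0−9/13) = −25·(ω_p−ω_arm)  ⇒  ω_p−ω_arm = 72/65
exact speed ratio = 72/65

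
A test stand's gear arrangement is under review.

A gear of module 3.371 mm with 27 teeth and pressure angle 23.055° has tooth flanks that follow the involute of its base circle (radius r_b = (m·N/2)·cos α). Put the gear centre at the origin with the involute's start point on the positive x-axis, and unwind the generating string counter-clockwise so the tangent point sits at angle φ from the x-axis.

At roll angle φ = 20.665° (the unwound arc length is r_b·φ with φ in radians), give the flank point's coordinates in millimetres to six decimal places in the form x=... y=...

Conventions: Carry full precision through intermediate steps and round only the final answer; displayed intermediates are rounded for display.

recognized (one wheel, involute flank): single-mesh tooth geometry, m = 3.371, N = 27
pitch radius r_p = m·N/2 = 3.371·27/2 = 45.508500
base radius r_b = r_p·cos α = 45.508500·cos 23.055° = 41.873707
roll angle φ = 20.665° = 0.36067229 rad
x = r_b·(cos φ + φ·sin φ) = 44.509332
y = r_b·(sin φ − φ·cos φ) = 0.646396

x=44.509332 y=0.646396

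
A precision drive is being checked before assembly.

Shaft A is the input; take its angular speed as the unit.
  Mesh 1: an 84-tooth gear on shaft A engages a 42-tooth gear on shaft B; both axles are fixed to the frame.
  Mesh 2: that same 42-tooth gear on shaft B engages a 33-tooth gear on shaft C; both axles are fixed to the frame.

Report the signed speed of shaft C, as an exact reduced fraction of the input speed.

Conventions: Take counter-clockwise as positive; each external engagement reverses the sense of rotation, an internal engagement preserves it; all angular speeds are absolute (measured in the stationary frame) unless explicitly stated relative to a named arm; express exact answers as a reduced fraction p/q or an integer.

2-mesh fixed-axis compound train (all bearings frame-fixed)
mesh 1 [84T→42T]: |ω|/ω_in = 1×84/42 = 2, sense flips to −
mesh 2 [42T→33T]: |ω|/ω_in = 2×42/33 = 28/11, sense flips to +
signed output speed (× input speed) = 28/11

28/11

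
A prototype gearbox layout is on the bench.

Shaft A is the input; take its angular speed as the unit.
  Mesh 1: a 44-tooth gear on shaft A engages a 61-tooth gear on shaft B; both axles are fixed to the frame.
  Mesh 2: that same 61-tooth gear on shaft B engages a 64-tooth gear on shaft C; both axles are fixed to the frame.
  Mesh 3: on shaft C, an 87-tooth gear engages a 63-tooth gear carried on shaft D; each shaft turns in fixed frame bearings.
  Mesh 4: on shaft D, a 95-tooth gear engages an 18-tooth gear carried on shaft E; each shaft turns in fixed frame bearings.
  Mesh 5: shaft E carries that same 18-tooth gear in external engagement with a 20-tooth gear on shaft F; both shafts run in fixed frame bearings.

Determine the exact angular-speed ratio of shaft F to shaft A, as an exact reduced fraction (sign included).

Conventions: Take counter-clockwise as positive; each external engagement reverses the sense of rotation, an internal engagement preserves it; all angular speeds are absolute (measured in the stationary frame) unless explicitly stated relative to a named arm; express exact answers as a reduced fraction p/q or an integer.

-6061/1344

class = fixed-axis compound train [5 meshes; 5 ratios multiply, 5 sense flips]
mesh 1 [44T→61T]: running ratio 44/61, sense −
mesh 2 [61T→64T]: running ratio 11/16, sense +
mesh 3 [87T→63T]: running ratio 319/336, sense −
mesh 4 [95T→18T]: running ratio 30305/6048, sense +
mesh 5 [18T→20T]: running ratio 6061/1344, sense −
ω_out/ω_in = -6061/1344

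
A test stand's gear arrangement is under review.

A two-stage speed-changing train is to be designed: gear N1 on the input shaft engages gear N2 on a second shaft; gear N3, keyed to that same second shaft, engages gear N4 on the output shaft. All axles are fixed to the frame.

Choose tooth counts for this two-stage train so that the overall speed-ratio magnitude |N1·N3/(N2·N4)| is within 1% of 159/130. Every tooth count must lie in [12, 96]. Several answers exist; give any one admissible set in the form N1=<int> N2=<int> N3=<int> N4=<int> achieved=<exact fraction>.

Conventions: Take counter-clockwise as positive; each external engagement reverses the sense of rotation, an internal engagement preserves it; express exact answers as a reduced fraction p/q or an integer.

class = fixed-axis compound train [2-stage, 159/130 wanted]
target = 159/130 in lowest terms: an exact hit needs N1·N3 = k·159 and N2·N4 = k·130 for one integer k, every count in [12, 96]; additionally prefer no 1:1 stage (N1 ≠ N2, N3 ≠ N4)
k = 1…3: no 1:1-free in-range split of k·159 and k·130 into factor pairs; take k = 4
k = 4: N1·N3 = 636 = 12·53, N2·N4 = 520 = 13·40
achieved = 12·53/(13·40) = 159/130; |achieved − target| = 0 ≤ 159/13000 ✓

N1=12 N2=13 N3=53 N4=40 achieved=159/130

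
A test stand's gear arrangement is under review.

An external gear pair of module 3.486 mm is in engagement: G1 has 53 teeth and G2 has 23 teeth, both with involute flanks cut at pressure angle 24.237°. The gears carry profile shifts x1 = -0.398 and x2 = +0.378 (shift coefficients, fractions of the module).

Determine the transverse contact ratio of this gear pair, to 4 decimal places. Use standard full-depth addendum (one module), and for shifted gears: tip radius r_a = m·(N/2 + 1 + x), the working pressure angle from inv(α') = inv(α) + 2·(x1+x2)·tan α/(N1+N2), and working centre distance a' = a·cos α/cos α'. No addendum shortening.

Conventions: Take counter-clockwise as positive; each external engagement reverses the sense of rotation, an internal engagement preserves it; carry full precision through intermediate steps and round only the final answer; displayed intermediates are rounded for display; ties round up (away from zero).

single-mesh involute tooth geometry (53T engaging 23T at module 3.486)
base radii: r_b1 = 84.236272, r_b2 = 36.555363
tip radii: r_a1 = 94.477572, r_a2 = 44.892708
inv(α') = inv(24.237°) + 2·(-0.398+0.378)·tan α/(53+23) = 0.02694185  ⇒  α' = 24.16981°
a' = a·cos α / cos α' = 132.4680·cos 24.237°/cos 24.16981° = 132.398189
action lengths: √(r_a1²−r_b1²) = 42.781562, √(r_a2²−r_b2²) = 26.058792
base pitch p_b = π·m·cos α = 9.986266
CR = (42.781562 + 26.058792 − 132.398189·sin 24.16981°)/9.986266 = 1.465106
contact ratio ≈ 1.4651

1.4651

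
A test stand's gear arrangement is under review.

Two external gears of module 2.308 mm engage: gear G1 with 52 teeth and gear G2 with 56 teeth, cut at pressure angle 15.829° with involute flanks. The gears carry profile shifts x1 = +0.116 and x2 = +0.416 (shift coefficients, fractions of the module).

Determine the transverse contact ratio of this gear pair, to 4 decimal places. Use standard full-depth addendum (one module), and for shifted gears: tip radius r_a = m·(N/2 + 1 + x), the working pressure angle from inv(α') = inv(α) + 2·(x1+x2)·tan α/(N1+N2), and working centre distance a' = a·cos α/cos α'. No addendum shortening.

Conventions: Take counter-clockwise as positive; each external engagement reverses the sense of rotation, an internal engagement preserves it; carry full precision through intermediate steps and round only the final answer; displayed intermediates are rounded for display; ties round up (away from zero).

1.9198

recognized (one external pair, fixed centres): single-mesh tooth geometry, m = 2.308, N1 = 52, N2 = 56
base radii: r_b1 = 57.732500, r_b2 = 62.173462
tip radii: r_a1 = 62.583728, r_a2 = 67.892128
inv(α') = inv(15.829°) + 2·(+0.116+0.416)·tan α/(52+56) = 0.01004324  ⇒  α' = 17.60143°
a' = a·cos α / cos α' = 124.6320·cos 15.829°/cos 17.60143° = 125.795302
action lengths: √(r_a1²−r_b1²) = 24.159500, √(r_a2²−r_b2²) = 27.272728
base pitch p_b = π·m·cos α = 6.975846
CR = (24.159500 + 27.272728 − 125.795302·sin 17.60143°)/6.975846 = 1.919843
contact ratio ≈ 1.9198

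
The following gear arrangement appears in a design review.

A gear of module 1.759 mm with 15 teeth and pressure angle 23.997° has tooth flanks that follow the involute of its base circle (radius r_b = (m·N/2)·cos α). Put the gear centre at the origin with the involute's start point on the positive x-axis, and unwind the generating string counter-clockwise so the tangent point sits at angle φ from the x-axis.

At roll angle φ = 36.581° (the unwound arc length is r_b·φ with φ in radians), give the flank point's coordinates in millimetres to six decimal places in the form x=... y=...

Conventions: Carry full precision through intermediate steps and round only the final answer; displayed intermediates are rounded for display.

single-mesh involute tooth geometry (15T wheel at module 1.759)
pitch radius r_p = m·N/2 = 1.759·15/2 = 13.192500
base radius r_b = r_p·cos α = 13.192500·cos 23.997° = 12.052229
roll angle φ = 36.581° = 0.63845889 rad
x = r_b·(cos φ + φ·sin φ) = 14.263937
y = r_b·(sin φ − φ·cos φ) = 1.003546

x=14.263937 y=1.003546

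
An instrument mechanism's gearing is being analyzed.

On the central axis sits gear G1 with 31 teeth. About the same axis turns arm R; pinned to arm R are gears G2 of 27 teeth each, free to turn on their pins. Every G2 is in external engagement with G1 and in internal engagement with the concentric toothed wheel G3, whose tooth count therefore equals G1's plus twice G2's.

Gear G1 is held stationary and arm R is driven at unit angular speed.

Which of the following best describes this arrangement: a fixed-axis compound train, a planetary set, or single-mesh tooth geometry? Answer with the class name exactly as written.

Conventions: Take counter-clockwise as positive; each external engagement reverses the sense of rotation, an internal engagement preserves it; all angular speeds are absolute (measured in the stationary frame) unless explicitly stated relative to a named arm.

class = planetary set [G3 = 31+2·27 = 85; Willis about the carrier]
classification: planetary set

planetary set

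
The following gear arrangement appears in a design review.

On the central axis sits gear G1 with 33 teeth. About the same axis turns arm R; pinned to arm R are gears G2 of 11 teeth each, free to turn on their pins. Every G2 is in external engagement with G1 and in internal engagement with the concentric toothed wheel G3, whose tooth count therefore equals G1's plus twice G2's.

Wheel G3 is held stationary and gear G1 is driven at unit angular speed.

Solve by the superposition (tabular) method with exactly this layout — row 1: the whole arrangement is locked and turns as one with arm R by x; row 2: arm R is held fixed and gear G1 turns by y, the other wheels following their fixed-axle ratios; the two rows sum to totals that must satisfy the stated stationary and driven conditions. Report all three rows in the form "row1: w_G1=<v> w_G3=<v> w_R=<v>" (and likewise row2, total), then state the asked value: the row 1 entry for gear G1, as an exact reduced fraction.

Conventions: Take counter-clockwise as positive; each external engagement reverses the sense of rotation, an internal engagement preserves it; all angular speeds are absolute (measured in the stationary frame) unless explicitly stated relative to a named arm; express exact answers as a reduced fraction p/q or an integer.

row1: w_G1=3/8 w_G3=3/8 w_R=3/8
row2: w_G1=5/8 w_G3=-3/8 w_R=0
total: w_G1=1 w_G3=0 w_R=3/8
asked value: 3/8

planetary set (33T centre, 11T on arm, 55T internal) — Willis relation
row 1 (train locked, turned with arm): all members turn x
row 2 (arm held, sun turns y): ω_ring = −(33/55)·y, ω_arm = 0
boundary: total ω_ring = x − (33/55)·y = 0 and total ω_sun = x + y = 1  ⇒  y = 5/8, x = 3/8
row 2 ring = −(33/55)·5/8 = -3/8
totals (row 1 + row 2): sun 3/8 + 5/8 = 1, ring 3/8 + (-3/8) = 0, arm 3/8 + 0 = 3/8
asked cell (row1, sun) = 3/8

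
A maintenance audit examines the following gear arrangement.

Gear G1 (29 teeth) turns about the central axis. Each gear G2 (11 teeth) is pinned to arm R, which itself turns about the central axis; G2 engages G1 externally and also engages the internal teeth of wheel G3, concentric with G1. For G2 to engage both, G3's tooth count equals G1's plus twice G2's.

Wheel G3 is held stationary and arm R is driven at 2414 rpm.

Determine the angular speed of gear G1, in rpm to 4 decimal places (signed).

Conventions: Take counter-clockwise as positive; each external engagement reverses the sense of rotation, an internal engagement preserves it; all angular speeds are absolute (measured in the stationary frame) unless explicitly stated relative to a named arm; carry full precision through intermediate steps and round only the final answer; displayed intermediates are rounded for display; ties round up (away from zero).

+6659.3103 rpm

topology: planetary set — G1 29T / G2 11T / G3 51T, arm = carrier (Willis)
normalise by the input: solve with ω_arm = 1, then scale by 2414 rpm
ring teeth: 29 + 2·11 = 51
29(ω_sun−ω_arm) = −51(ω_ring−ω_arm),  ω_ring = 0, ω_arm = 1
ω_sun = 1 − (51/29)(0−1) = 80/29
scale: ω_sun = 80/29 × 2414 rpm = +6659.3103 rpm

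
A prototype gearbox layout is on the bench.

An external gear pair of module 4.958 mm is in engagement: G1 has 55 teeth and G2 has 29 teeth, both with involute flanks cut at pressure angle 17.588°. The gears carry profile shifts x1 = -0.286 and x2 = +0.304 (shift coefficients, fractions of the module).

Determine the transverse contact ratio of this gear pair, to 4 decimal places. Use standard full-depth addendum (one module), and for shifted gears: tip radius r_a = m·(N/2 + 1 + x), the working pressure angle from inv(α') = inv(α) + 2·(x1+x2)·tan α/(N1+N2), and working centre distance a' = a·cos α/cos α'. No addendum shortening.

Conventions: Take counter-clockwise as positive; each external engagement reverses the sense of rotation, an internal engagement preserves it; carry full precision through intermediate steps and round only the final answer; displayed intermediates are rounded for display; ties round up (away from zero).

1.7845

class = single-mesh tooth geometry [involute pair 55T × 29T, m = 4.958]
base radii: r_b1 = 129.971413, r_b2 = 68.530382
tip radii: r_a1 = 139.885012, r_a2 = 78.356232
inv(α') = inv(17.588°) + 2·(-0.286+0.304)·tan α/(55+29) = 0.01015553  ⇒  α' = 17.66510°
a' = a·cos α / cos α' = 208.2360·cos 17.588°/cos 17.66510° = 208.325055
action lengths: √(r_a1²−r_b1²) = 51.722803, √(r_a2²−r_b2²) = 37.990603
base pitch p_b = π·m·cos α = 14.847900
CR = (51.722803 + 37.990603 − 208.325055·sin 17.66510°)/14.847900 = 1.784534
contact ratio ≈ 1.7845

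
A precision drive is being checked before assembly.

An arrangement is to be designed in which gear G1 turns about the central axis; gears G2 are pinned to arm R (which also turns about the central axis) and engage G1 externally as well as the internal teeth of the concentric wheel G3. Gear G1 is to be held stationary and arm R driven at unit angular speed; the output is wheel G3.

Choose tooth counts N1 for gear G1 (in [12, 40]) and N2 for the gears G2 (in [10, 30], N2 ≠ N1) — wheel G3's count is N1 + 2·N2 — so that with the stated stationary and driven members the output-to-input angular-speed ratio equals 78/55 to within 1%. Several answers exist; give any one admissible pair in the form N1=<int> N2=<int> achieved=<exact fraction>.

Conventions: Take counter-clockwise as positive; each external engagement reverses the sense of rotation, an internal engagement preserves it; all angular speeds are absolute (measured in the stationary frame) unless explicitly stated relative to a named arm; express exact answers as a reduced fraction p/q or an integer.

topology: planetary set — design target 78/55, arm = carrier (Willis)
Willis with ω_sun = 0: ω_ring/ω_arm = (N1+N3)/N3; set equal to 78/55  ⇒  N3/N1 = 1/(78/55 − 1) = 55/23
N3 = N1 + 2·N2  ⇒  N2/N1 = (N3/N1 − 1)/2 = (55/23 − 1)/2 = 16/23
smallest multiple with N1 ≥ 12 and N2 ≥ 10: k = 1  ⇒  N1 = 1·23 = 23, N2 = 1·16 = 16 (N1 ≤ 40, N2 ≤ 30, N2 ≠ N1 ✓), N3 = 23 + 2·16 = 55
check: (N1+N3)/N3 with N1 = 23, N3 = 55 gives 78/55; |achieved − target| = 0 ≤ 39/2750 ✓

N1=23 N2=16 achieved=78/55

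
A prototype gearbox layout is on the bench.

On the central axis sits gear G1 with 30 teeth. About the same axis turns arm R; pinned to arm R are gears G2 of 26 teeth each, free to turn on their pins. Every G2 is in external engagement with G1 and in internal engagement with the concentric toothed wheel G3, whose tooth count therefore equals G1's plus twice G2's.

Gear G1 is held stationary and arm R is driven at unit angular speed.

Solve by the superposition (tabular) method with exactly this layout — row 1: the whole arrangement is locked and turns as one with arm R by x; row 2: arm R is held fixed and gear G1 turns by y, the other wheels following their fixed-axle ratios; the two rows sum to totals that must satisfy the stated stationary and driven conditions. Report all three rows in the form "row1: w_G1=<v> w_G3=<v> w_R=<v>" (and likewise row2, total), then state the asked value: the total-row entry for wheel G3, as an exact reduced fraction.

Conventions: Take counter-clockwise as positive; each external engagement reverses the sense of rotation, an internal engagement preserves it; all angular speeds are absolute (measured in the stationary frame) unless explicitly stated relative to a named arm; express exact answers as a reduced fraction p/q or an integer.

row1: w_G1=1 w_G3=1 w_R=1
row2: w_G1=-1 w_G3=15/41 w_R=0
total: w_G1=0 w_G3=56/41 w_R=1
asked value: 56/41

recognized (axles ride arm R): planetary set, 30/26/82 teeth
row 1 — lock + rotate with arm: ω_sun = ω_ring = ω_arm = x
row 2 — arm fixed, fixed-axis ratios: sun y, ring −(30/82)·y, arm 0
boundary: total ω_sun = x + y = 0 and total ω_arm = x = 1  ⇒  y = -1, x = 1
row 2 ring = −(30/82)·(-1) = 15/41
totals (row 1 + row 2): sun 1 + (-1) = 0, ring 1 + 15/41 = 56/41, arm 1 + 0 = 1
asked cell (total, ring) = 56/41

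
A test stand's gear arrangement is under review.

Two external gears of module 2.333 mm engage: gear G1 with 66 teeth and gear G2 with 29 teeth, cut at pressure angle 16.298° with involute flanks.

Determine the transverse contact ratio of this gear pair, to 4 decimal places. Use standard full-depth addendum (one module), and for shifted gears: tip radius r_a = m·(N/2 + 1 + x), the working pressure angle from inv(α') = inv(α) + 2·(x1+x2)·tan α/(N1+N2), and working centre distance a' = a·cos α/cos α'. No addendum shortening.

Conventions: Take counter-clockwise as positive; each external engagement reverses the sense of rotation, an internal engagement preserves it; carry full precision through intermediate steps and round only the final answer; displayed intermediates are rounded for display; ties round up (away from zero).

topology: single-mesh involute geometry — m = 2.333, 66T/29T pair
base radii: r_b1 = 73.895204, r_b2 = 32.469105
tip radii: r_a1 = 79.322000, r_a2 = 36.161500
no profile shift: α' = α, a' = a
action lengths: √(r_a1²−r_b1²) = 28.835369, √(r_a2²−r_b2²) = 15.918898
base pitch p_b = π·m·cos α = 7.034807
CR = (28.835369 + 15.918898 − 110.817500·sin 16.29800°)/7.034807 = 1.941091
contact ratio ≈ 1.9411

1.9411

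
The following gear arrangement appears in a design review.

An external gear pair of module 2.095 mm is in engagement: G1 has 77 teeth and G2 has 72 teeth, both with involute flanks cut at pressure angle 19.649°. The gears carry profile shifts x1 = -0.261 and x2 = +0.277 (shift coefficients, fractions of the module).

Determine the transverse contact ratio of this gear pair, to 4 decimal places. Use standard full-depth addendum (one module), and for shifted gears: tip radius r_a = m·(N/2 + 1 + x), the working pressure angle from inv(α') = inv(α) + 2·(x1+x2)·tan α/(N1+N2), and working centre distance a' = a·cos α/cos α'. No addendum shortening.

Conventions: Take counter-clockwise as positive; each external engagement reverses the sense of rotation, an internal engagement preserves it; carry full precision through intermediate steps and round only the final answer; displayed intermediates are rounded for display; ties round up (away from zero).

topology: single-mesh involute geometry — m = 2.095, 77T/72T pair
base radii: r_b1 = 75.960832, r_b2 = 71.028310
tip radii: r_a1 = 82.205705, r_a2 = 78.095315
inv(α') = inv(19.649°) + 2·(-0.261+0.277)·tan α/(77+72) = 0.01418486  ⇒  α' = 19.68340°
a' = a·cos α / cos α' = 156.0775·cos 19.649°/cos 19.68340° = 156.110992
action lengths: √(r_a1²−r_b1²) = 31.428171, √(r_a2²−r_b2²) = 32.463169
base pitch p_b = π·m·cos α = 6.198389
CR = (31.428171 + 32.463169 − 156.110992·sin 19.68340°)/6.198389 = 1.824612
contact ratio ≈ 1.8246

1.8246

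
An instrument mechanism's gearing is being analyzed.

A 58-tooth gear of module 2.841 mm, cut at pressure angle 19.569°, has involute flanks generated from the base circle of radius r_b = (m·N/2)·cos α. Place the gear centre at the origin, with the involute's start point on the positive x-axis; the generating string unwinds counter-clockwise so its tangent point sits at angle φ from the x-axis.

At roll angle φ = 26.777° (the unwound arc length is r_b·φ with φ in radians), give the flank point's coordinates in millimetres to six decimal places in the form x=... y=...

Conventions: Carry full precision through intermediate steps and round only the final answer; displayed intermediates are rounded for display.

class = single-mesh tooth geometry [base-circle involute, m = 2.841, 58T]
pitch radius r_p = m·N/2 = 2.841·58/2 = 82.389000
base radius r_b = r_p·cos α = 82.389000·cos 19.569° = 77.630113
roll angle φ = 26.777° = 0.46734681 rad
x = r_b·(cos φ + φ·sin φ) = 85.650504
y = r_b·(sin φ − φ·cos φ) = 2.584113

x=85.650504 y=2.584113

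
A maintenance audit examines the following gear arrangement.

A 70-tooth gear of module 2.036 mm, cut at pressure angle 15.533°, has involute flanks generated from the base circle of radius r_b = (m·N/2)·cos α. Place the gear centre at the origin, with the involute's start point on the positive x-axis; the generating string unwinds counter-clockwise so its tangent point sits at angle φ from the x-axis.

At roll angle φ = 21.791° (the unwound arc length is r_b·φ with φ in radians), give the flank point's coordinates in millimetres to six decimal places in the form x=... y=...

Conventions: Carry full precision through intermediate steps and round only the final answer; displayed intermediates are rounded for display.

x=73.444736 y=1.240893

single-mesh involute tooth geometry (70T wheel at module 2.036)
pitch radius r_p = m·N/2 = 2.036·70/2 = 71.260000
base radius r_b = r_p·cos α = 71.260000·cos 15.533° = 68.657326
roll angle φ = 21.791° = 0.38032470 rad
x = r_b·(cos φ + φ·sin φ) = 73.444736
y = r_b·(sin φ − φ·cos φ) = 1.240893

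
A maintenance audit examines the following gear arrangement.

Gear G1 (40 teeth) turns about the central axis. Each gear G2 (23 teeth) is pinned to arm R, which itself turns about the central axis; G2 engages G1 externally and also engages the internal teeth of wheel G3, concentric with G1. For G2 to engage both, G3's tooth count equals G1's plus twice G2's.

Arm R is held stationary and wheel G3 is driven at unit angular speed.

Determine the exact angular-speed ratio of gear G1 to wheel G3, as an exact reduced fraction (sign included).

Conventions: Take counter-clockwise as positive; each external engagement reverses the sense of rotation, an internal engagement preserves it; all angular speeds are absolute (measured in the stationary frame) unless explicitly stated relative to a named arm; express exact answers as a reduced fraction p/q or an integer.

-43/20

planetary set (40T centre, 23T on arm, 86T internal) — Willis relation
ring teeth: 40 + 2·23 = 86
40(ω_sun−ω_arm) = −86(ω_ring−ω_arm),  ω_arm = 0, ω_ring = 1
ω_sun = 0 − (86/40)(1−0) = -43/20
ω_out/ω_in = -43/20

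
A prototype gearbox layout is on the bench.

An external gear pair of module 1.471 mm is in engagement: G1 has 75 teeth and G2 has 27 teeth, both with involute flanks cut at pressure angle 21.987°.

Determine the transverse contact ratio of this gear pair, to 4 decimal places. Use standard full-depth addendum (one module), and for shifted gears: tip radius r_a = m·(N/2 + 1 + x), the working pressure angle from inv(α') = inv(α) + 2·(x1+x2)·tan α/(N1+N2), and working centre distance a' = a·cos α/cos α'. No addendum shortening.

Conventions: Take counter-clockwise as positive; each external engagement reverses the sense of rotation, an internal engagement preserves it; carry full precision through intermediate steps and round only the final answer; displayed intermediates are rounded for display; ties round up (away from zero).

1.6304

single-mesh involute tooth geometry (75T engaging 27T at module 1.471)
base radii: r_b1 = 51.150467, r_b2 = 18.414168
tip radii: r_a1 = 56.633500, r_a2 = 21.329500
no profile shift: α' = α, a' = a
action lengths: √(r_a1²−r_b1²) = 24.310144, √(r_a2²−r_b2²) = 10.764106
base pitch p_b = π·m·cos α = 4.285171
CR = (24.310144 + 10.764106 − 75.021000·sin 21.98700°)/4.285171 = 1.630430
contact ratio ≈ 1.6304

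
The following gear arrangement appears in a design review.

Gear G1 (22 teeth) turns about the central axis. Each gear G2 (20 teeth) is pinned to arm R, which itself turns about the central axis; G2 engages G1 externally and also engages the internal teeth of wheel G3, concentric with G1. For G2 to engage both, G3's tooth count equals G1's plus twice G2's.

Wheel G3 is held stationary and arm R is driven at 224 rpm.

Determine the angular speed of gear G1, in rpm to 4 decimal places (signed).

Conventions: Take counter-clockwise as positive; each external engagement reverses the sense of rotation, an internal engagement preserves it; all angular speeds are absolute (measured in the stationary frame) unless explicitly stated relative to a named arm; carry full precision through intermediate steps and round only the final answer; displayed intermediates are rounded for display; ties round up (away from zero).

+855.2727 rpm

class = planetary set [G3 = 22+2·20 = 62; Willis about the carrier]
normalise by the input: solve with ω_arm = 1, then scale by 224 rpm
ring teeth: 22 + 2·20 = 62
22(ω_sun−ω_arm) = −62(ω_ring−ω_arm),  ω_ring = 0, ω_arm = 1
ω_sun = 1 − (62/22)(0−1) = 42/11
scale: ω_sun = 42/11 × 224 rpm = +855.2727 rpm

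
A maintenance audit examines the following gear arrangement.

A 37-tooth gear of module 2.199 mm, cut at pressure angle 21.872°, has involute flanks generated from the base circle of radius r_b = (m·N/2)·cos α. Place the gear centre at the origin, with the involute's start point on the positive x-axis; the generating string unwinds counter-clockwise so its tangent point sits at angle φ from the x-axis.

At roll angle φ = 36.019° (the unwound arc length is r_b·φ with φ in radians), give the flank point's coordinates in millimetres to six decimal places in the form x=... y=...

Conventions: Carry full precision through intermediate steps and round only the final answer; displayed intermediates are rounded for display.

class = single-mesh tooth geometry [base-circle involute, m = 2.199, 37T]
pitch radius r_p = m·N/2 = 2.199·37/2 = 40.681500
base radius r_b = r_p·cos α = 40.681500·cos 21.872° = 37.753181
roll angle φ = 36.019° = 0.62865014 rad
x = r_b·(cos φ + φ·sin φ) = 44.492198
y = r_b·(sin φ − φ·cos φ) = 3.004678

x=44.492198 y=3.004678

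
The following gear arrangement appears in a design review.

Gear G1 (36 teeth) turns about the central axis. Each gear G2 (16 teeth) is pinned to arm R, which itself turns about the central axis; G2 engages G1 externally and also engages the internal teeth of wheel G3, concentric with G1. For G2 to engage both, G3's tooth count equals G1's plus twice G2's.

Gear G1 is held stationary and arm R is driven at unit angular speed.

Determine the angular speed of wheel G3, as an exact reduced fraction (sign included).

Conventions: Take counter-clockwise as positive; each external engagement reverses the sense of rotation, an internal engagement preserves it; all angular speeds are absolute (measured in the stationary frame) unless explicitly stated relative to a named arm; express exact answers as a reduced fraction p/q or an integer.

26/17

topology: planetary set — G1 36T / G2 16T / G3 68T, arm = carrier (Willis)
ring teeth: 36 + 2·16 = 68
36(ω_sun−ω_arm) = −68(ω_ring−ω_arm),  ω_sun = 0, ω_arm = 1
ω_ring = 1 − (36/68)(0−1) = 26/17
exact speed ratio = 26/17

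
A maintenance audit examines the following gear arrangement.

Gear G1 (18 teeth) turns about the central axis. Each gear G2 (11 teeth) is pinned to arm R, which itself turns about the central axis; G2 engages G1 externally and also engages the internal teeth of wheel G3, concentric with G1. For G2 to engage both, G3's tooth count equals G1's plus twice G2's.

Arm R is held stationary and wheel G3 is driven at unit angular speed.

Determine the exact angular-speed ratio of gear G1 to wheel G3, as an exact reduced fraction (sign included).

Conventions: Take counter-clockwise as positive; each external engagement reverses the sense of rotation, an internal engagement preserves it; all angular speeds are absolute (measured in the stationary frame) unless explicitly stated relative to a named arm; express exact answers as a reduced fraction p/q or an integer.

recognized (axles ride arm R): planetary set, 18/11/40 teeth
ring teeth: 18 + 2·11 = 40
18(ω_sun−ω_arm) = −40(ω_ring−ω_arm),  ω_arm = 0, ω_ring = 1
ω_sun = 0 − (40/18)(1−0) = -20/9
ω_out/ω_in = -20/9

-20/9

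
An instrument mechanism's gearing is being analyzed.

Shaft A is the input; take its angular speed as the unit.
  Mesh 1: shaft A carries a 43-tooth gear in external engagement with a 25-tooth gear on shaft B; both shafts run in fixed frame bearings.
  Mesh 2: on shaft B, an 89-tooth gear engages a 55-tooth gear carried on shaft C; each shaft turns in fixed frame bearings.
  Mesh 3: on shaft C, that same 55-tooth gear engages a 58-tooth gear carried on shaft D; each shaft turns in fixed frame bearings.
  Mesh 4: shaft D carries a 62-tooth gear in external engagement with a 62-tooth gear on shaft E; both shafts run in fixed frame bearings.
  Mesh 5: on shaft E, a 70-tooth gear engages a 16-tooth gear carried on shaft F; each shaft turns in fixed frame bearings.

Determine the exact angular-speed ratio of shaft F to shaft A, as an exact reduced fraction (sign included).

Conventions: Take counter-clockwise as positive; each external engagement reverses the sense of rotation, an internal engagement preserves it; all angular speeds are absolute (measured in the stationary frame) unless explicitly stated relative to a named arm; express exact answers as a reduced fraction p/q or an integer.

class = fixed-axis compound train [5 meshes; 5 ratios multiply, 5 sense flips]
mesh 1 [43T→25T]: running ratio 43/25, sense −
mesh 2 [89T→55T]: running ratio 3827/1375, sense +
mesh 3 [55T→58T]: running ratio 3827/1450, sense −
mesh 4 [62T→62T]: running ratio 3827/1450, sense +
mesh 5 [70T→16T]: running ratio 26789/2320, sense −
ω_out/ω_in = -26789/2320

-26789/2320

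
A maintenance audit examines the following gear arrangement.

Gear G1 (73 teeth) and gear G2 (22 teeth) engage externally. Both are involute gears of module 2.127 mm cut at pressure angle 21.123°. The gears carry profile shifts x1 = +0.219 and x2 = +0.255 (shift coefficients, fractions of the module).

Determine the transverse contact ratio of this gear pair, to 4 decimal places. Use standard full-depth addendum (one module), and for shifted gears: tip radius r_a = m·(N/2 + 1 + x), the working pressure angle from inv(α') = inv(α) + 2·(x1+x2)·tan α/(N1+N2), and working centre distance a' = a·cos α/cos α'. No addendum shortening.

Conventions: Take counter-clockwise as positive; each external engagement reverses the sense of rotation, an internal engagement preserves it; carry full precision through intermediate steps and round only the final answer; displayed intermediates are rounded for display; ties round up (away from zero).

single-mesh involute tooth geometry (73T engaging 22T at module 2.127)
base radii: r_b1 = 72.419089, r_b2 = 21.824931
tip radii: r_a1 = 80.228313, r_a2 = 26.066385
inv(α') = inv(21.123°) + 2·(+0.219+0.255)·tan α/(73+22) = 0.02151841  ⇒  α' = 22.50131°
a' = a·cos α / cos α' = 101.0325·cos 21.123°/cos 22.50131° = 102.009961
action lengths: √(r_a1²−r_b1²) = 34.526189, √(r_a2²−r_b2²) = 14.252327
base pitch p_b = π·m·cos α = 6.233186
CR = (34.526189 + 14.252327 − 102.009961·sin 22.50131°)/6.233186 = 1.562417
contact ratio ≈ 1.5624

1.5624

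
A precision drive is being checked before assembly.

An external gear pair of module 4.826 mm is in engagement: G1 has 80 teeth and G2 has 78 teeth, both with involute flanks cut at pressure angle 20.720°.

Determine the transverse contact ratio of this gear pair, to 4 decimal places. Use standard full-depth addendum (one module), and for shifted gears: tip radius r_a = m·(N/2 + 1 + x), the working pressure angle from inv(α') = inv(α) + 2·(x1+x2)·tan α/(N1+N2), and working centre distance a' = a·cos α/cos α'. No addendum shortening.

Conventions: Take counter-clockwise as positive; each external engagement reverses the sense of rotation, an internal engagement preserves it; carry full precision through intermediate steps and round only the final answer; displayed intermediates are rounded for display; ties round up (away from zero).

recognized (one external pair, fixed centres): single-mesh tooth geometry, m = 4.826, N1 = 80, N2 = 78
base radii: r_b1 = 180.554286, r_b2 = 176.040429
tip radii: r_a1 = 197.866000, r_a2 = 193.040000
no profile shift: α' = α, a' = a
action lengths: √(r_a1²−r_b1²) = 80.938888, √(r_a2²−r_b2²) = 79.209904
base pitch p_b = π·m·cos α = 14.180700
CR = (80.938888 + 79.209904 − 381.254000·sin 20.72000°)/14.180700 = 1.781337
contact ratio ≈ 1.7813

1.7813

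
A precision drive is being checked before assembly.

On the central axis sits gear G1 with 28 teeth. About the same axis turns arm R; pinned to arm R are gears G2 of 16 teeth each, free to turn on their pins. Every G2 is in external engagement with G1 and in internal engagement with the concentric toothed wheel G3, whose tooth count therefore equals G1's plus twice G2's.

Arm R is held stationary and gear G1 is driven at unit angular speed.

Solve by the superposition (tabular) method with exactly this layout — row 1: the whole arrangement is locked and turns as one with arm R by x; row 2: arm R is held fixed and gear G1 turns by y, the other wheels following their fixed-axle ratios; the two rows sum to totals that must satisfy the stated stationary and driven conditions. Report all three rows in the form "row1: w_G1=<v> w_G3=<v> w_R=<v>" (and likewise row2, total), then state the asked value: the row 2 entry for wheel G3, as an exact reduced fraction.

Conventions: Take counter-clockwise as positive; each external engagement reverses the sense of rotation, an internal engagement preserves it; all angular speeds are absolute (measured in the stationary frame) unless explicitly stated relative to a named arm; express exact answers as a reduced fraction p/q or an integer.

recognized (axles ride arm R): planetary set, 28/16/60 teeth
row 1: whole set turns with the arm by x
row 2 — arm fixed, fixed-axis ratios: sun y, ring −(28/60)·y, arm 0
boundary: total ω_arm = x = 0 and total ω_sun = x + y = 1  ⇒  y = 1, x = 0
row 2 ring = −(28/60)·1 = -7/15
totals (row 1 + row 2): sun 0 + 1 = 1, ring 0 + (-7/15) = -7/15, arm 0 + 0 = 0
asked cell (row2, ring) = -7/15

row1: w_G1=0 w_G3=0 w_R=0
row2: w_G1=1 w_G3=-7/15 w_R=0
total: w_G1=1 w_G3=-7/15 w_R=0
asked value: -7/15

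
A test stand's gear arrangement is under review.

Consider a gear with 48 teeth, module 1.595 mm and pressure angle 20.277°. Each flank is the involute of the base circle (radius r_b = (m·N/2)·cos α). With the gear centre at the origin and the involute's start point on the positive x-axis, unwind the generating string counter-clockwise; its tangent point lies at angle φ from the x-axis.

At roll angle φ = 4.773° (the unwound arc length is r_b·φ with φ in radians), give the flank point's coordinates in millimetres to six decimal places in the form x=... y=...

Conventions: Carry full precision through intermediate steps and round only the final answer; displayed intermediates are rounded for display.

x=36.032094 y=0.006915

topology: single-mesh involute geometry — m = 1.595, N = 48
pitch radius r_p = m·N/2 = 1.595·48/2 = 38.280000
base radius r_b = r_p·cos α = 38.280000·cos 20.277° = 35.907717
roll angle φ = 4.773° = 0.08330457 rad
x = r_b·(cos φ + φ·sin φ) = 36.032094
y = r_b·(sin φ − φ·cos φ) = 0.006915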